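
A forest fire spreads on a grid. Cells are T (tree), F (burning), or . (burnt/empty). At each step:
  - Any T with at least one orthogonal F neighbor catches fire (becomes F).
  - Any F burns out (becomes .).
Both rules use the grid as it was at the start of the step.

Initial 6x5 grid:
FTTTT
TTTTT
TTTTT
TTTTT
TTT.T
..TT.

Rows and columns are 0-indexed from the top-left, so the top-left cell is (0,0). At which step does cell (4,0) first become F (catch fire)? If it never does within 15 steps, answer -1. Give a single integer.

Step 1: cell (4,0)='T' (+2 fires, +1 burnt)
Step 2: cell (4,0)='T' (+3 fires, +2 burnt)
Step 3: cell (4,0)='T' (+4 fires, +3 burnt)
Step 4: cell (4,0)='F' (+5 fires, +4 burnt)
  -> target ignites at step 4
Step 5: cell (4,0)='.' (+4 fires, +5 burnt)
Step 6: cell (4,0)='.' (+3 fires, +4 burnt)
Step 7: cell (4,0)='.' (+2 fires, +3 burnt)
Step 8: cell (4,0)='.' (+2 fires, +2 burnt)
Step 9: cell (4,0)='.' (+0 fires, +2 burnt)
  fire out at step 9

4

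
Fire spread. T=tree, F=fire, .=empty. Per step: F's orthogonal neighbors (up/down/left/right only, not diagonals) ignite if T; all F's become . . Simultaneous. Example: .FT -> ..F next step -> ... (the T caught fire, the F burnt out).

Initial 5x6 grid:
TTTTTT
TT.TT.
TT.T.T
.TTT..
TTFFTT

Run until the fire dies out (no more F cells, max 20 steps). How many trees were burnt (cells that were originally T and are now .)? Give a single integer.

Step 1: +4 fires, +2 burnt (F count now 4)
Step 2: +4 fires, +4 burnt (F count now 4)
Step 3: +2 fires, +4 burnt (F count now 2)
Step 4: +4 fires, +2 burnt (F count now 4)
Step 5: +4 fires, +4 burnt (F count now 4)
Step 6: +2 fires, +4 burnt (F count now 2)
Step 7: +0 fires, +2 burnt (F count now 0)
Fire out after step 7
Initially T: 21, now '.': 29
Total burnt (originally-T cells now '.'): 20

Answer: 20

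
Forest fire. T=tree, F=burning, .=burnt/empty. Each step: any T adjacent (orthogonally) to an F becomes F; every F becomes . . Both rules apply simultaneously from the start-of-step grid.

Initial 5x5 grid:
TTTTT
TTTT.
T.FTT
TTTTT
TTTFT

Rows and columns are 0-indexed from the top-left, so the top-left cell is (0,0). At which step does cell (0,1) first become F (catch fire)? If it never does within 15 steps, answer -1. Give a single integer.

Step 1: cell (0,1)='T' (+6 fires, +2 burnt)
Step 2: cell (0,1)='T' (+7 fires, +6 burnt)
Step 3: cell (0,1)='F' (+5 fires, +7 burnt)
  -> target ignites at step 3
Step 4: cell (0,1)='.' (+3 fires, +5 burnt)
Step 5: cell (0,1)='.' (+0 fires, +3 burnt)
  fire out at step 5

3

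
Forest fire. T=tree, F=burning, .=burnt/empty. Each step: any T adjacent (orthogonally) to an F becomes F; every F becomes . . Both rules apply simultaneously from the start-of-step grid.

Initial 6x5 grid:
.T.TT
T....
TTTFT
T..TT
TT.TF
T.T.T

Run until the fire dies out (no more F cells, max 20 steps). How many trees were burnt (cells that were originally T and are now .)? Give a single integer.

Answer: 13

Derivation:
Step 1: +6 fires, +2 burnt (F count now 6)
Step 2: +1 fires, +6 burnt (F count now 1)
Step 3: +1 fires, +1 burnt (F count now 1)
Step 4: +2 fires, +1 burnt (F count now 2)
Step 5: +1 fires, +2 burnt (F count now 1)
Step 6: +2 fires, +1 burnt (F count now 2)
Step 7: +0 fires, +2 burnt (F count now 0)
Fire out after step 7
Initially T: 17, now '.': 26
Total burnt (originally-T cells now '.'): 13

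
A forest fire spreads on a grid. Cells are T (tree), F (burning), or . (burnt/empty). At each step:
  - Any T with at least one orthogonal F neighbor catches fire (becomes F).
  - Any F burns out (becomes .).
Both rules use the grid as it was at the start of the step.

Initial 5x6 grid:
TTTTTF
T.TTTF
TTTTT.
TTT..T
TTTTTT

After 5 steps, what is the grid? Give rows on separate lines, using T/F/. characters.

Step 1: 2 trees catch fire, 2 burn out
  TTTTF.
  T.TTF.
  TTTTT.
  TTT..T
  TTTTTT
Step 2: 3 trees catch fire, 2 burn out
  TTTF..
  T.TF..
  TTTTF.
  TTT..T
  TTTTTT
Step 3: 3 trees catch fire, 3 burn out
  TTF...
  T.F...
  TTTF..
  TTT..T
  TTTTTT
Step 4: 2 trees catch fire, 3 burn out
  TF....
  T.....
  TTF...
  TTT..T
  TTTTTT
Step 5: 3 trees catch fire, 2 burn out
  F.....
  T.....
  TF....
  TTF..T
  TTTTTT

F.....
T.....
TF....
TTF..T
TTTTTT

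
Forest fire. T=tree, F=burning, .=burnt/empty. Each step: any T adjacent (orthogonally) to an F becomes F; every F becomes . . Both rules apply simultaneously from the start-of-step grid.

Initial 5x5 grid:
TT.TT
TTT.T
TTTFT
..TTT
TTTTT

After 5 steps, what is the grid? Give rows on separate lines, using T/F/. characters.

Step 1: 3 trees catch fire, 1 burn out
  TT.TT
  TTT.T
  TTF.F
  ..TFT
  TTTTT
Step 2: 6 trees catch fire, 3 burn out
  TT.TT
  TTF.F
  TF...
  ..F.F
  TTTFT
Step 3: 5 trees catch fire, 6 burn out
  TT.TF
  TF...
  F....
  .....
  TTF.F
Step 4: 4 trees catch fire, 5 burn out
  TF.F.
  F....
  .....
  .....
  TF...
Step 5: 2 trees catch fire, 4 burn out
  F....
  .....
  .....
  .....
  F....

F....
.....
.....
.....
F....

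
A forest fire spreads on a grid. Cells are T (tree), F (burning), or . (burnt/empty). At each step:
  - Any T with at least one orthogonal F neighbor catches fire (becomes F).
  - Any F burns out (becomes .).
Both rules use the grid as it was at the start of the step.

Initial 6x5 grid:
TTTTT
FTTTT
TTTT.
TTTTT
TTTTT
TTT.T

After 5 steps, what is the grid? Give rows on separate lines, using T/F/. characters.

Step 1: 3 trees catch fire, 1 burn out
  FTTTT
  .FTTT
  FTTT.
  TTTTT
  TTTTT
  TTT.T
Step 2: 4 trees catch fire, 3 burn out
  .FTTT
  ..FTT
  .FTT.
  FTTTT
  TTTTT
  TTT.T
Step 3: 5 trees catch fire, 4 burn out
  ..FTT
  ...FT
  ..FT.
  .FTTT
  FTTTT
  TTT.T
Step 4: 6 trees catch fire, 5 burn out
  ...FT
  ....F
  ...F.
  ..FTT
  .FTTT
  FTT.T
Step 5: 4 trees catch fire, 6 burn out
  ....F
  .....
  .....
  ...FT
  ..FTT
  .FT.T

....F
.....
.....
...FT
..FTT
.FT.T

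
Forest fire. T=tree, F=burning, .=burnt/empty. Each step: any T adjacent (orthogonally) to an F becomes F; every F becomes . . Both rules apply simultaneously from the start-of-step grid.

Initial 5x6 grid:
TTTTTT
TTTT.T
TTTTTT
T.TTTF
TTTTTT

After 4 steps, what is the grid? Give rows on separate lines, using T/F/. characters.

Step 1: 3 trees catch fire, 1 burn out
  TTTTTT
  TTTT.T
  TTTTTF
  T.TTF.
  TTTTTF
Step 2: 4 trees catch fire, 3 burn out
  TTTTTT
  TTTT.F
  TTTTF.
  T.TF..
  TTTTF.
Step 3: 4 trees catch fire, 4 burn out
  TTTTTF
  TTTT..
  TTTF..
  T.F...
  TTTF..
Step 4: 4 trees catch fire, 4 burn out
  TTTTF.
  TTTF..
  TTF...
  T.....
  TTF...

TTTTF.
TTTF..
TTF...
T.....
TTF...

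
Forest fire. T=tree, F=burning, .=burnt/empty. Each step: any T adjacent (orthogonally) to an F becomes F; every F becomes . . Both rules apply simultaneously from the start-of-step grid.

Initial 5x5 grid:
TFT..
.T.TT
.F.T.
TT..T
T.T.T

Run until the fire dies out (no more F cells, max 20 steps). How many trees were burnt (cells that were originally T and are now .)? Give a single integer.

Step 1: +4 fires, +2 burnt (F count now 4)
Step 2: +1 fires, +4 burnt (F count now 1)
Step 3: +1 fires, +1 burnt (F count now 1)
Step 4: +0 fires, +1 burnt (F count now 0)
Fire out after step 4
Initially T: 12, now '.': 19
Total burnt (originally-T cells now '.'): 6

Answer: 6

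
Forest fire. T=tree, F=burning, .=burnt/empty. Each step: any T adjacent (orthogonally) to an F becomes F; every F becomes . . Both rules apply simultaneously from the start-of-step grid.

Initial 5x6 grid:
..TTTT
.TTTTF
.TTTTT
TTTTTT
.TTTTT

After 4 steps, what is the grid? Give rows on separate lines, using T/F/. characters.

Step 1: 3 trees catch fire, 1 burn out
  ..TTTF
  .TTTF.
  .TTTTF
  TTTTTT
  .TTTTT
Step 2: 4 trees catch fire, 3 burn out
  ..TTF.
  .TTF..
  .TTTF.
  TTTTTF
  .TTTTT
Step 3: 5 trees catch fire, 4 burn out
  ..TF..
  .TF...
  .TTF..
  TTTTF.
  .TTTTF
Step 4: 5 trees catch fire, 5 burn out
  ..F...
  .F....
  .TF...
  TTTF..
  .TTTF.

..F...
.F....
.TF...
TTTF..
.TTTF.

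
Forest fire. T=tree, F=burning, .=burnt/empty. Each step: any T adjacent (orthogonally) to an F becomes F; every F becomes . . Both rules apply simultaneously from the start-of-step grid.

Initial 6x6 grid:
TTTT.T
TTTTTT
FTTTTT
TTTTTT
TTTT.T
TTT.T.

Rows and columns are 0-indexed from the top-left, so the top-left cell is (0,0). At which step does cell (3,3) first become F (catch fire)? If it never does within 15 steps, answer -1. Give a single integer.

Step 1: cell (3,3)='T' (+3 fires, +1 burnt)
Step 2: cell (3,3)='T' (+5 fires, +3 burnt)
Step 3: cell (3,3)='T' (+6 fires, +5 burnt)
Step 4: cell (3,3)='F' (+6 fires, +6 burnt)
  -> target ignites at step 4
Step 5: cell (3,3)='.' (+6 fires, +6 burnt)
Step 6: cell (3,3)='.' (+2 fires, +6 burnt)
Step 7: cell (3,3)='.' (+2 fires, +2 burnt)
Step 8: cell (3,3)='.' (+0 fires, +2 burnt)
  fire out at step 8

4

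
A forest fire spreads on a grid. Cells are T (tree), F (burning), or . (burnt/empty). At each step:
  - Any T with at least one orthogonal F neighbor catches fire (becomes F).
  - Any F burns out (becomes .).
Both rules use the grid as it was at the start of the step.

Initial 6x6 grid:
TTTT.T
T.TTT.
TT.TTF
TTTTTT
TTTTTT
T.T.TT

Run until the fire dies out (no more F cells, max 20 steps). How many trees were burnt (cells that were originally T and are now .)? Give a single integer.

Step 1: +2 fires, +1 burnt (F count now 2)
Step 2: +4 fires, +2 burnt (F count now 4)
Step 3: +4 fires, +4 burnt (F count now 4)
Step 4: +5 fires, +4 burnt (F count now 5)
Step 5: +3 fires, +5 burnt (F count now 3)
Step 6: +5 fires, +3 burnt (F count now 5)
Step 7: +3 fires, +5 burnt (F count now 3)
Step 8: +2 fires, +3 burnt (F count now 2)
Step 9: +0 fires, +2 burnt (F count now 0)
Fire out after step 9
Initially T: 29, now '.': 35
Total burnt (originally-T cells now '.'): 28

Answer: 28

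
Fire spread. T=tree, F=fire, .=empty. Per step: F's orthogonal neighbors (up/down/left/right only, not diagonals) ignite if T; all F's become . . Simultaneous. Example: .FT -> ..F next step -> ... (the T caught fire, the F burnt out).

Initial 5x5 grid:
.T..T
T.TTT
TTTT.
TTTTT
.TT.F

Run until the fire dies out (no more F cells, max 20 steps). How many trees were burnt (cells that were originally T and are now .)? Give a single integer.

Step 1: +1 fires, +1 burnt (F count now 1)
Step 2: +1 fires, +1 burnt (F count now 1)
Step 3: +2 fires, +1 burnt (F count now 2)
Step 4: +4 fires, +2 burnt (F count now 4)
Step 5: +5 fires, +4 burnt (F count now 5)
Step 6: +2 fires, +5 burnt (F count now 2)
Step 7: +1 fires, +2 burnt (F count now 1)
Step 8: +0 fires, +1 burnt (F count now 0)
Fire out after step 8
Initially T: 17, now '.': 24
Total burnt (originally-T cells now '.'): 16

Answer: 16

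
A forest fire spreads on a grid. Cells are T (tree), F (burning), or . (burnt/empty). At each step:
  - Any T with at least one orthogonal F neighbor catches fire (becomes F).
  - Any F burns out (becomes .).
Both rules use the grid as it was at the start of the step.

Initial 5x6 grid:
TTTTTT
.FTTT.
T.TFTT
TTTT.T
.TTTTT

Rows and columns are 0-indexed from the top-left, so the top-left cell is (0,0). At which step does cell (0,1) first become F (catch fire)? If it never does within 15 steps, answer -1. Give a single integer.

Step 1: cell (0,1)='F' (+6 fires, +2 burnt)
  -> target ignites at step 1
Step 2: cell (0,1)='.' (+7 fires, +6 burnt)
Step 3: cell (0,1)='.' (+5 fires, +7 burnt)
Step 4: cell (0,1)='.' (+4 fires, +5 burnt)
Step 5: cell (0,1)='.' (+1 fires, +4 burnt)
Step 6: cell (0,1)='.' (+0 fires, +1 burnt)
  fire out at step 6

1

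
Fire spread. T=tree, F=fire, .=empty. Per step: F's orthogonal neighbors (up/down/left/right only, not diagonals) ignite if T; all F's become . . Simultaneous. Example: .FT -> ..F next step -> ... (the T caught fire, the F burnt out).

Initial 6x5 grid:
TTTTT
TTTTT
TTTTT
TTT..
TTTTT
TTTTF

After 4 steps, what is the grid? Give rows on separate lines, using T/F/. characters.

Step 1: 2 trees catch fire, 1 burn out
  TTTTT
  TTTTT
  TTTTT
  TTT..
  TTTTF
  TTTF.
Step 2: 2 trees catch fire, 2 burn out
  TTTTT
  TTTTT
  TTTTT
  TTT..
  TTTF.
  TTF..
Step 3: 2 trees catch fire, 2 burn out
  TTTTT
  TTTTT
  TTTTT
  TTT..
  TTF..
  TF...
Step 4: 3 trees catch fire, 2 burn out
  TTTTT
  TTTTT
  TTTTT
  TTF..
  TF...
  F....

TTTTT
TTTTT
TTTTT
TTF..
TF...
F....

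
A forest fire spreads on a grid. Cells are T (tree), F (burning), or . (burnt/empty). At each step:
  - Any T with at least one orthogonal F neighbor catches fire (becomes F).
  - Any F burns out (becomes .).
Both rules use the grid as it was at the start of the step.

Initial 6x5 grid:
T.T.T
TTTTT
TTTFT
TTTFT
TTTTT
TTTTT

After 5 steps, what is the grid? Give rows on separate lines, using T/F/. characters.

Step 1: 6 trees catch fire, 2 burn out
  T.T.T
  TTTFT
  TTF.F
  TTF.F
  TTTFT
  TTTTT
Step 2: 7 trees catch fire, 6 burn out
  T.T.T
  TTF.F
  TF...
  TF...
  TTF.F
  TTTFT
Step 3: 8 trees catch fire, 7 burn out
  T.F.F
  TF...
  F....
  F....
  TF...
  TTF.F
Step 4: 3 trees catch fire, 8 burn out
  T....
  F....
  .....
  .....
  F....
  TF...
Step 5: 2 trees catch fire, 3 burn out
  F....
  .....
  .....
  .....
  .....
  F....

F....
.....
.....
.....
.....
F....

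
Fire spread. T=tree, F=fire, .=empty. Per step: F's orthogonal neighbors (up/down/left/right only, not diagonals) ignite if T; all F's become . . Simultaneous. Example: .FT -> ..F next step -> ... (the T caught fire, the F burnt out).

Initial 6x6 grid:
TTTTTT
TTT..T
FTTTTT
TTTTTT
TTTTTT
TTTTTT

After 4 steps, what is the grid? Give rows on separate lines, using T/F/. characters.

Step 1: 3 trees catch fire, 1 burn out
  TTTTTT
  FTT..T
  .FTTTT
  FTTTTT
  TTTTTT
  TTTTTT
Step 2: 5 trees catch fire, 3 burn out
  FTTTTT
  .FT..T
  ..FTTT
  .FTTTT
  FTTTTT
  TTTTTT
Step 3: 6 trees catch fire, 5 burn out
  .FTTTT
  ..F..T
  ...FTT
  ..FTTT
  .FTTTT
  FTTTTT
Step 4: 5 trees catch fire, 6 burn out
  ..FTTT
  .....T
  ....FT
  ...FTT
  ..FTTT
  .FTTTT

..FTTT
.....T
....FT
...FTT
..FTTT
.FTTTT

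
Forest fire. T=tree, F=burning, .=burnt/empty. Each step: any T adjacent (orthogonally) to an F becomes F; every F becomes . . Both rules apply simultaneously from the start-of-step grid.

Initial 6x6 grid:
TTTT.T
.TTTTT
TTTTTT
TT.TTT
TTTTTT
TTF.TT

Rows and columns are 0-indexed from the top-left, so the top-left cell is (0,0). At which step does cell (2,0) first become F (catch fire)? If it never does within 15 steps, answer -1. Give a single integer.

Step 1: cell (2,0)='T' (+2 fires, +1 burnt)
Step 2: cell (2,0)='T' (+3 fires, +2 burnt)
Step 3: cell (2,0)='T' (+4 fires, +3 burnt)
Step 4: cell (2,0)='T' (+6 fires, +4 burnt)
Step 5: cell (2,0)='F' (+7 fires, +6 burnt)
  -> target ignites at step 5
Step 6: cell (2,0)='.' (+5 fires, +7 burnt)
Step 7: cell (2,0)='.' (+3 fires, +5 burnt)
Step 8: cell (2,0)='.' (+1 fires, +3 burnt)
Step 9: cell (2,0)='.' (+0 fires, +1 burnt)
  fire out at step 9

5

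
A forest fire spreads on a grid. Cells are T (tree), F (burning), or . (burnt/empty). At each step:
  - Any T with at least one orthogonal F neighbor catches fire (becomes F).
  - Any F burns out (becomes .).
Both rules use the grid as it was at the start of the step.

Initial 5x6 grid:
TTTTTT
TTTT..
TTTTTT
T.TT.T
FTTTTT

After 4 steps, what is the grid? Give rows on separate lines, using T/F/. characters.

Step 1: 2 trees catch fire, 1 burn out
  TTTTTT
  TTTT..
  TTTTTT
  F.TT.T
  .FTTTT
Step 2: 2 trees catch fire, 2 burn out
  TTTTTT
  TTTT..
  FTTTTT
  ..TT.T
  ..FTTT
Step 3: 4 trees catch fire, 2 burn out
  TTTTTT
  FTTT..
  .FTTTT
  ..FT.T
  ...FTT
Step 4: 5 trees catch fire, 4 burn out
  FTTTTT
  .FTT..
  ..FTTT
  ...F.T
  ....FT

FTTTTT
.FTT..
..FTTT
...F.T
....FT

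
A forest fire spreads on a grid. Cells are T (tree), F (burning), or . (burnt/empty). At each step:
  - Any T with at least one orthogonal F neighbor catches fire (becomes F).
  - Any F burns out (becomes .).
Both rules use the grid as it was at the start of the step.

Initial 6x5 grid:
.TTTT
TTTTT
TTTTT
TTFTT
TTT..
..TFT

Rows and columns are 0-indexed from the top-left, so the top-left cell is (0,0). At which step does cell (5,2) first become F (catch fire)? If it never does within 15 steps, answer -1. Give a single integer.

Step 1: cell (5,2)='F' (+6 fires, +2 burnt)
  -> target ignites at step 1
Step 2: cell (5,2)='.' (+6 fires, +6 burnt)
Step 3: cell (5,2)='.' (+6 fires, +6 burnt)
Step 4: cell (5,2)='.' (+4 fires, +6 burnt)
Step 5: cell (5,2)='.' (+1 fires, +4 burnt)
Step 6: cell (5,2)='.' (+0 fires, +1 burnt)
  fire out at step 6

1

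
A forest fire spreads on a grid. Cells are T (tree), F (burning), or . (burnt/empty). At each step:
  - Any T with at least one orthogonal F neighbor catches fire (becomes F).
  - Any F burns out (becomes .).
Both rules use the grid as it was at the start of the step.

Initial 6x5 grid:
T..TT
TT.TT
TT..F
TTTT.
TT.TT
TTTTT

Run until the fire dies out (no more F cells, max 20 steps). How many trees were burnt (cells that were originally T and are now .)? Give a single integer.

Answer: 4

Derivation:
Step 1: +1 fires, +1 burnt (F count now 1)
Step 2: +2 fires, +1 burnt (F count now 2)
Step 3: +1 fires, +2 burnt (F count now 1)
Step 4: +0 fires, +1 burnt (F count now 0)
Fire out after step 4
Initially T: 22, now '.': 12
Total burnt (originally-T cells now '.'): 4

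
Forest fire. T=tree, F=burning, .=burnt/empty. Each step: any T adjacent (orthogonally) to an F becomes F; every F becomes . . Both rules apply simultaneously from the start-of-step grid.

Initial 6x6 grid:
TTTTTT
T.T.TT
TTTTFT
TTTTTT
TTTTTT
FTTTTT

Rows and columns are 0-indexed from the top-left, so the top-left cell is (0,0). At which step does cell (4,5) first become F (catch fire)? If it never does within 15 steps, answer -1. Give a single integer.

Step 1: cell (4,5)='T' (+6 fires, +2 burnt)
Step 2: cell (4,5)='T' (+9 fires, +6 burnt)
Step 3: cell (4,5)='F' (+12 fires, +9 burnt)
  -> target ignites at step 3
Step 4: cell (4,5)='.' (+3 fires, +12 burnt)
Step 5: cell (4,5)='.' (+2 fires, +3 burnt)
Step 6: cell (4,5)='.' (+0 fires, +2 burnt)
  fire out at step 6

3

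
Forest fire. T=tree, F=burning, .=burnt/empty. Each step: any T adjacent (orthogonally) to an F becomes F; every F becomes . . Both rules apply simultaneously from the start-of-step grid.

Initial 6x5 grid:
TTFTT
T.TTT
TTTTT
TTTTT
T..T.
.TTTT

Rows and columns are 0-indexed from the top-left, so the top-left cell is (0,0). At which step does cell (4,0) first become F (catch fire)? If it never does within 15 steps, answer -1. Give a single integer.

Step 1: cell (4,0)='T' (+3 fires, +1 burnt)
Step 2: cell (4,0)='T' (+4 fires, +3 burnt)
Step 3: cell (4,0)='T' (+5 fires, +4 burnt)
Step 4: cell (4,0)='T' (+4 fires, +5 burnt)
Step 5: cell (4,0)='T' (+3 fires, +4 burnt)
Step 6: cell (4,0)='F' (+2 fires, +3 burnt)
  -> target ignites at step 6
Step 7: cell (4,0)='.' (+2 fires, +2 burnt)
Step 8: cell (4,0)='.' (+1 fires, +2 burnt)
Step 9: cell (4,0)='.' (+0 fires, +1 burnt)
  fire out at step 9

6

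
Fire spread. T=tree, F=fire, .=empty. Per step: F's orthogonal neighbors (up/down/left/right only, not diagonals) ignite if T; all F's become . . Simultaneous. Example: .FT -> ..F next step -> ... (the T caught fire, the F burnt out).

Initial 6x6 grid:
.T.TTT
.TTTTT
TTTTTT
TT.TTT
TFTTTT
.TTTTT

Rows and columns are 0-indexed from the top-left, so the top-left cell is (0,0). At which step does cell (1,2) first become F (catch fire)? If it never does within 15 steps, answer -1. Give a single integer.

Step 1: cell (1,2)='T' (+4 fires, +1 burnt)
Step 2: cell (1,2)='T' (+4 fires, +4 burnt)
Step 3: cell (1,2)='T' (+6 fires, +4 burnt)
Step 4: cell (1,2)='F' (+6 fires, +6 burnt)
  -> target ignites at step 4
Step 5: cell (1,2)='.' (+4 fires, +6 burnt)
Step 6: cell (1,2)='.' (+3 fires, +4 burnt)
Step 7: cell (1,2)='.' (+2 fires, +3 burnt)
Step 8: cell (1,2)='.' (+1 fires, +2 burnt)
Step 9: cell (1,2)='.' (+0 fires, +1 burnt)
  fire out at step 9

4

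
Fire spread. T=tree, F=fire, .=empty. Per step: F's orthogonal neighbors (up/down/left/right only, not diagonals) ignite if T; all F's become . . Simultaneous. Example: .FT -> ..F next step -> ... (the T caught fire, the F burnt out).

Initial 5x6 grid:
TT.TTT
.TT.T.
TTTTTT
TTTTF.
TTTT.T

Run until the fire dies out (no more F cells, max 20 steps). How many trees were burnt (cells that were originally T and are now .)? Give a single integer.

Answer: 22

Derivation:
Step 1: +2 fires, +1 burnt (F count now 2)
Step 2: +5 fires, +2 burnt (F count now 5)
Step 3: +4 fires, +5 burnt (F count now 4)
Step 4: +6 fires, +4 burnt (F count now 6)
Step 5: +3 fires, +6 burnt (F count now 3)
Step 6: +1 fires, +3 burnt (F count now 1)
Step 7: +1 fires, +1 burnt (F count now 1)
Step 8: +0 fires, +1 burnt (F count now 0)
Fire out after step 8
Initially T: 23, now '.': 29
Total burnt (originally-T cells now '.'): 22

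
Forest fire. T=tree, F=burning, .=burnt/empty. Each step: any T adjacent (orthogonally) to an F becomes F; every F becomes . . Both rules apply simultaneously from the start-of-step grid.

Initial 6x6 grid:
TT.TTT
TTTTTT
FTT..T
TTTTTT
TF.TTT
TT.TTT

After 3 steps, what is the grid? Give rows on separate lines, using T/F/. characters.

Step 1: 6 trees catch fire, 2 burn out
  TT.TTT
  FTTTTT
  .FT..T
  FFTTTT
  F..TTT
  TF.TTT
Step 2: 5 trees catch fire, 6 burn out
  FT.TTT
  .FTTTT
  ..F..T
  ..FTTT
  ...TTT
  F..TTT
Step 3: 3 trees catch fire, 5 burn out
  .F.TTT
  ..FTTT
  .....T
  ...FTT
  ...TTT
  ...TTT

.F.TTT
..FTTT
.....T
...FTT
...TTT
...TTT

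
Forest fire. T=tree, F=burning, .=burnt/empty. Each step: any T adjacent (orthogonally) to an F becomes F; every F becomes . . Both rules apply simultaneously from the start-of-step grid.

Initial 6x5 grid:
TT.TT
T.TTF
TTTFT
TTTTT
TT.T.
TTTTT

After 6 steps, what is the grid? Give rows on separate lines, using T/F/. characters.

Step 1: 5 trees catch fire, 2 burn out
  TT.TF
  T.TF.
  TTF.F
  TTTFT
  TT.T.
  TTTTT
Step 2: 6 trees catch fire, 5 burn out
  TT.F.
  T.F..
  TF...
  TTF.F
  TT.F.
  TTTTT
Step 3: 3 trees catch fire, 6 burn out
  TT...
  T....
  F....
  TF...
  TT...
  TTTFT
Step 4: 5 trees catch fire, 3 burn out
  TT...
  F....
  .....
  F....
  TF...
  TTF.F
Step 5: 3 trees catch fire, 5 burn out
  FT...
  .....
  .....
  .....
  F....
  TF...
Step 6: 2 trees catch fire, 3 burn out
  .F...
  .....
  .....
  .....
  .....
  F....

.F...
.....
.....
.....
.....
F....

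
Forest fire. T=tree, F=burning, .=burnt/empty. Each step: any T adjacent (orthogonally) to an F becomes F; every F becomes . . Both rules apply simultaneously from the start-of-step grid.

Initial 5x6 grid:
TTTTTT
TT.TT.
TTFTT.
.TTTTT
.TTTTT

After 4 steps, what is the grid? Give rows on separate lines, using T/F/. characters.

Step 1: 3 trees catch fire, 1 burn out
  TTTTTT
  TT.TT.
  TF.FT.
  .TFTTT
  .TTTTT
Step 2: 7 trees catch fire, 3 burn out
  TTTTTT
  TF.FT.
  F...F.
  .F.FTT
  .TFTTT
Step 3: 7 trees catch fire, 7 burn out
  TFTFTT
  F...F.
  ......
  ....FT
  .F.FTT
Step 4: 5 trees catch fire, 7 burn out
  F.F.FT
  ......
  ......
  .....F
  ....FT

F.F.FT
......
......
.....F
....FT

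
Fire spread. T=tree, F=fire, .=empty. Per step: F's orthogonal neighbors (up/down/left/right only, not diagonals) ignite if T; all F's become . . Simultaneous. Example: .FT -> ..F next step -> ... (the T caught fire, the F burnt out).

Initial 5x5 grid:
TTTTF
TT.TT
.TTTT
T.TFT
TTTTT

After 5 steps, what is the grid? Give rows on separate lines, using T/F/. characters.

Step 1: 6 trees catch fire, 2 burn out
  TTTF.
  TT.TF
  .TTFT
  T.F.F
  TTTFT
Step 2: 6 trees catch fire, 6 burn out
  TTF..
  TT.F.
  .TF.F
  T....
  TTF.F
Step 3: 3 trees catch fire, 6 burn out
  TF...
  TT...
  .F...
  T....
  TF...
Step 4: 3 trees catch fire, 3 burn out
  F....
  TF...
  .....
  T....
  F....
Step 5: 2 trees catch fire, 3 burn out
  .....
  F....
  .....
  F....
  .....

.....
F....
.....
F....
.....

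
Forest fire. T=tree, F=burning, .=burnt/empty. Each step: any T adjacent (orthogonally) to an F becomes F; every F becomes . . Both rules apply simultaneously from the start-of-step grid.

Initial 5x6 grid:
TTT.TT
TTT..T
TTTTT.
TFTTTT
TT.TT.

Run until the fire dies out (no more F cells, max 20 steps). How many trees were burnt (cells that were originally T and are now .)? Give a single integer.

Answer: 20

Derivation:
Step 1: +4 fires, +1 burnt (F count now 4)
Step 2: +5 fires, +4 burnt (F count now 5)
Step 3: +6 fires, +5 burnt (F count now 6)
Step 4: +5 fires, +6 burnt (F count now 5)
Step 5: +0 fires, +5 burnt (F count now 0)
Fire out after step 5
Initially T: 23, now '.': 27
Total burnt (originally-T cells now '.'): 20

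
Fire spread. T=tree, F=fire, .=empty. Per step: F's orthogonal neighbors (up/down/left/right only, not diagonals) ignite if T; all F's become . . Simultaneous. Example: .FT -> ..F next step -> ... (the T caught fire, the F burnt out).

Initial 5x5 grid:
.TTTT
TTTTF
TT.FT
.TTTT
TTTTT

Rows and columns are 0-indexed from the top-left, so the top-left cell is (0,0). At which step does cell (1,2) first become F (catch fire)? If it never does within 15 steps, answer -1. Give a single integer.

Step 1: cell (1,2)='T' (+4 fires, +2 burnt)
Step 2: cell (1,2)='F' (+5 fires, +4 burnt)
  -> target ignites at step 2
Step 3: cell (1,2)='.' (+5 fires, +5 burnt)
Step 4: cell (1,2)='.' (+4 fires, +5 burnt)
Step 5: cell (1,2)='.' (+2 fires, +4 burnt)
Step 6: cell (1,2)='.' (+0 fires, +2 burnt)
  fire out at step 6

2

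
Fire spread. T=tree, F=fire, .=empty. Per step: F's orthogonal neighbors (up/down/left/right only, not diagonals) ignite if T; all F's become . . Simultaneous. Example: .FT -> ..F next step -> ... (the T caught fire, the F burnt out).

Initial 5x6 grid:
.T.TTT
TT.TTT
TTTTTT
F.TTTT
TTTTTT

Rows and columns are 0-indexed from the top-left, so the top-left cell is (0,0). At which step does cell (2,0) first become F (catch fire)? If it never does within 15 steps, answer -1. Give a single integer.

Step 1: cell (2,0)='F' (+2 fires, +1 burnt)
  -> target ignites at step 1
Step 2: cell (2,0)='.' (+3 fires, +2 burnt)
Step 3: cell (2,0)='.' (+3 fires, +3 burnt)
Step 4: cell (2,0)='.' (+4 fires, +3 burnt)
Step 5: cell (2,0)='.' (+4 fires, +4 burnt)
Step 6: cell (2,0)='.' (+5 fires, +4 burnt)
Step 7: cell (2,0)='.' (+3 fires, +5 burnt)
Step 8: cell (2,0)='.' (+1 fires, +3 burnt)
Step 9: cell (2,0)='.' (+0 fires, +1 burnt)
  fire out at step 9

1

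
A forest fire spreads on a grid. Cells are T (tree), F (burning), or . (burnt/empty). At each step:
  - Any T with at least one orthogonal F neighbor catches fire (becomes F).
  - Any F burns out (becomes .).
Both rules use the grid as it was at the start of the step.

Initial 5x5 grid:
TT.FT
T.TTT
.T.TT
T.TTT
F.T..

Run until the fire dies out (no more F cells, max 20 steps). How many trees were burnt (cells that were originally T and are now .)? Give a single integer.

Answer: 11

Derivation:
Step 1: +3 fires, +2 burnt (F count now 3)
Step 2: +3 fires, +3 burnt (F count now 3)
Step 3: +2 fires, +3 burnt (F count now 2)
Step 4: +2 fires, +2 burnt (F count now 2)
Step 5: +1 fires, +2 burnt (F count now 1)
Step 6: +0 fires, +1 burnt (F count now 0)
Fire out after step 6
Initially T: 15, now '.': 21
Total burnt (originally-T cells now '.'): 11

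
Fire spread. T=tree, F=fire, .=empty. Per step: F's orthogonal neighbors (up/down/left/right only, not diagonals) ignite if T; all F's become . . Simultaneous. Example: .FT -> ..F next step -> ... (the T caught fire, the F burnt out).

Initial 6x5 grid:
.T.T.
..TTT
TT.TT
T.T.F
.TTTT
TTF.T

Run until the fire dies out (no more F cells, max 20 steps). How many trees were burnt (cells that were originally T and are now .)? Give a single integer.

Step 1: +4 fires, +2 burnt (F count now 4)
Step 2: +7 fires, +4 burnt (F count now 7)
Step 3: +1 fires, +7 burnt (F count now 1)
Step 4: +2 fires, +1 burnt (F count now 2)
Step 5: +0 fires, +2 burnt (F count now 0)
Fire out after step 5
Initially T: 18, now '.': 26
Total burnt (originally-T cells now '.'): 14

Answer: 14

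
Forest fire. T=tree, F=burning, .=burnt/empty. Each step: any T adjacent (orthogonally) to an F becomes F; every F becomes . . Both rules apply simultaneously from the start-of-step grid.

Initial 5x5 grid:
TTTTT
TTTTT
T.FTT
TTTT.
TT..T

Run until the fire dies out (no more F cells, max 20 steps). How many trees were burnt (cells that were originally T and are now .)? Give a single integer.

Answer: 19

Derivation:
Step 1: +3 fires, +1 burnt (F count now 3)
Step 2: +6 fires, +3 burnt (F count now 6)
Step 3: +6 fires, +6 burnt (F count now 6)
Step 4: +4 fires, +6 burnt (F count now 4)
Step 5: +0 fires, +4 burnt (F count now 0)
Fire out after step 5
Initially T: 20, now '.': 24
Total burnt (originally-T cells now '.'): 19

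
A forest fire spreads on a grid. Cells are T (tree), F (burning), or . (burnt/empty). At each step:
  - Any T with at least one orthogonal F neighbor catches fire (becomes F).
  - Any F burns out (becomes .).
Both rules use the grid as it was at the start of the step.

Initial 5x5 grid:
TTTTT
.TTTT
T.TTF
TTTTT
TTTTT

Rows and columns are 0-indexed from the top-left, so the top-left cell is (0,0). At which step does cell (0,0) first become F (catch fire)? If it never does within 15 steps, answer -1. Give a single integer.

Step 1: cell (0,0)='T' (+3 fires, +1 burnt)
Step 2: cell (0,0)='T' (+5 fires, +3 burnt)
Step 3: cell (0,0)='T' (+4 fires, +5 burnt)
Step 4: cell (0,0)='T' (+4 fires, +4 burnt)
Step 5: cell (0,0)='T' (+3 fires, +4 burnt)
Step 6: cell (0,0)='F' (+3 fires, +3 burnt)
  -> target ignites at step 6
Step 7: cell (0,0)='.' (+0 fires, +3 burnt)
  fire out at step 7

6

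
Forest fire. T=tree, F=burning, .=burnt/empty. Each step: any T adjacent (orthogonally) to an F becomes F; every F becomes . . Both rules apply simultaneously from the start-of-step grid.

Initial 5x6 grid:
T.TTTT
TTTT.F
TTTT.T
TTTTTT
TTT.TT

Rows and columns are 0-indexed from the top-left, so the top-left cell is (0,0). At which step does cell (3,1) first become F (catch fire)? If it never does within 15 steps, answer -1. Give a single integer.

Step 1: cell (3,1)='T' (+2 fires, +1 burnt)
Step 2: cell (3,1)='T' (+2 fires, +2 burnt)
Step 3: cell (3,1)='T' (+3 fires, +2 burnt)
Step 4: cell (3,1)='T' (+4 fires, +3 burnt)
Step 5: cell (3,1)='T' (+3 fires, +4 burnt)
Step 6: cell (3,1)='F' (+4 fires, +3 burnt)
  -> target ignites at step 6
Step 7: cell (3,1)='.' (+4 fires, +4 burnt)
Step 8: cell (3,1)='.' (+3 fires, +4 burnt)
Step 9: cell (3,1)='.' (+0 fires, +3 burnt)
  fire out at step 9

6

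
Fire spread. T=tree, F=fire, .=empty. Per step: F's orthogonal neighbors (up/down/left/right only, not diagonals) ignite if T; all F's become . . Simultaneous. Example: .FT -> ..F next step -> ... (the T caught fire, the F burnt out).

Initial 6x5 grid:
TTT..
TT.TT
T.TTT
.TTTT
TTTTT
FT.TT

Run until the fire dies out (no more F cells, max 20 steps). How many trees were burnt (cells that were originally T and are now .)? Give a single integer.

Step 1: +2 fires, +1 burnt (F count now 2)
Step 2: +1 fires, +2 burnt (F count now 1)
Step 3: +2 fires, +1 burnt (F count now 2)
Step 4: +2 fires, +2 burnt (F count now 2)
Step 5: +4 fires, +2 burnt (F count now 4)
Step 6: +3 fires, +4 burnt (F count now 3)
Step 7: +2 fires, +3 burnt (F count now 2)
Step 8: +1 fires, +2 burnt (F count now 1)
Step 9: +0 fires, +1 burnt (F count now 0)
Fire out after step 9
Initially T: 23, now '.': 24
Total burnt (originally-T cells now '.'): 17

Answer: 17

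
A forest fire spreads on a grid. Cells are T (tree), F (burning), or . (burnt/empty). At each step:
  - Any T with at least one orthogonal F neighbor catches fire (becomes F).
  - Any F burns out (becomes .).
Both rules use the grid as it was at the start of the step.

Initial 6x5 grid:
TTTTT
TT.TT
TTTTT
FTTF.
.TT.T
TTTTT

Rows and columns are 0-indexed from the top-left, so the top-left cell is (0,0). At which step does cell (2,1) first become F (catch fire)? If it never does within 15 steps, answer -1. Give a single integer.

Step 1: cell (2,1)='T' (+4 fires, +2 burnt)
Step 2: cell (2,1)='F' (+7 fires, +4 burnt)
  -> target ignites at step 2
Step 3: cell (2,1)='.' (+6 fires, +7 burnt)
Step 4: cell (2,1)='.' (+5 fires, +6 burnt)
Step 5: cell (2,1)='.' (+1 fires, +5 burnt)
Step 6: cell (2,1)='.' (+1 fires, +1 burnt)
Step 7: cell (2,1)='.' (+0 fires, +1 burnt)
  fire out at step 7

2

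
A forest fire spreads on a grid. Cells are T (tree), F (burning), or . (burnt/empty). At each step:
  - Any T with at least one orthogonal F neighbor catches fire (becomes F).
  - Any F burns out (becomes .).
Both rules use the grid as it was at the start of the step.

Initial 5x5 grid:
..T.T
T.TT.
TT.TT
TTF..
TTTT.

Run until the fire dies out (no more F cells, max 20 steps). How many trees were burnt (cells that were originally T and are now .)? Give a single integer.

Step 1: +2 fires, +1 burnt (F count now 2)
Step 2: +4 fires, +2 burnt (F count now 4)
Step 3: +2 fires, +4 burnt (F count now 2)
Step 4: +1 fires, +2 burnt (F count now 1)
Step 5: +0 fires, +1 burnt (F count now 0)
Fire out after step 5
Initially T: 15, now '.': 19
Total burnt (originally-T cells now '.'): 9

Answer: 9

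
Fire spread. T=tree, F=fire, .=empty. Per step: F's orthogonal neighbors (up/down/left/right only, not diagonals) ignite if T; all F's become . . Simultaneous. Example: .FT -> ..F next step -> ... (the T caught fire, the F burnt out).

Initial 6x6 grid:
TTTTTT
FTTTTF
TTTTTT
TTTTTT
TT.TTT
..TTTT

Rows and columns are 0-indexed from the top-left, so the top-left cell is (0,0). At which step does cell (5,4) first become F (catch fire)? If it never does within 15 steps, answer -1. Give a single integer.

Step 1: cell (5,4)='T' (+6 fires, +2 burnt)
Step 2: cell (5,4)='T' (+8 fires, +6 burnt)
Step 3: cell (5,4)='T' (+8 fires, +8 burnt)
Step 4: cell (5,4)='T' (+5 fires, +8 burnt)
Step 5: cell (5,4)='F' (+2 fires, +5 burnt)
  -> target ignites at step 5
Step 6: cell (5,4)='.' (+1 fires, +2 burnt)
Step 7: cell (5,4)='.' (+1 fires, +1 burnt)
Step 8: cell (5,4)='.' (+0 fires, +1 burnt)
  fire out at step 8

5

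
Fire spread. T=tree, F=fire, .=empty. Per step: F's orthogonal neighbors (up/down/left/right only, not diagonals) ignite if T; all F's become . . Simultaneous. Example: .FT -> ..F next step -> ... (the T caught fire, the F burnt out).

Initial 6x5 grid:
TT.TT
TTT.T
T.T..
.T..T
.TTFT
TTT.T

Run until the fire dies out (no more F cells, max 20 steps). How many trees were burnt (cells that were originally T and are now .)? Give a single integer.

Step 1: +2 fires, +1 burnt (F count now 2)
Step 2: +4 fires, +2 burnt (F count now 4)
Step 3: +2 fires, +4 burnt (F count now 2)
Step 4: +1 fires, +2 burnt (F count now 1)
Step 5: +0 fires, +1 burnt (F count now 0)
Fire out after step 5
Initially T: 19, now '.': 20
Total burnt (originally-T cells now '.'): 9

Answer: 9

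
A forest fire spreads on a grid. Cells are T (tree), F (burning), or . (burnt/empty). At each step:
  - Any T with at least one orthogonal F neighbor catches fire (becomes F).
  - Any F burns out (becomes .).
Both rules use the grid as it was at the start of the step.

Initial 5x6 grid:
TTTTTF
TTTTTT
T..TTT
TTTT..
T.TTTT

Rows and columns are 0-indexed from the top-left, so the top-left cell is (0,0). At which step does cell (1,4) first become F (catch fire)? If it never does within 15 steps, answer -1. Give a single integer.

Step 1: cell (1,4)='T' (+2 fires, +1 burnt)
Step 2: cell (1,4)='F' (+3 fires, +2 burnt)
  -> target ignites at step 2
Step 3: cell (1,4)='.' (+3 fires, +3 burnt)
Step 4: cell (1,4)='.' (+3 fires, +3 burnt)
Step 5: cell (1,4)='.' (+3 fires, +3 burnt)
Step 6: cell (1,4)='.' (+3 fires, +3 burnt)
Step 7: cell (1,4)='.' (+4 fires, +3 burnt)
Step 8: cell (1,4)='.' (+2 fires, +4 burnt)
Step 9: cell (1,4)='.' (+1 fires, +2 burnt)
Step 10: cell (1,4)='.' (+0 fires, +1 burnt)
  fire out at step 10

2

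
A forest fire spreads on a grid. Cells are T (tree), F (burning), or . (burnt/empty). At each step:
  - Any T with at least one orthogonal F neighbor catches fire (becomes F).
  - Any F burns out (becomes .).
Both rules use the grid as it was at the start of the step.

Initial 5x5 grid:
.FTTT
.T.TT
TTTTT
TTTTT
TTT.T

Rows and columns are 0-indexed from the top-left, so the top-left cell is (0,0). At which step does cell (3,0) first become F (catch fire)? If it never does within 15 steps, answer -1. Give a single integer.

Step 1: cell (3,0)='T' (+2 fires, +1 burnt)
Step 2: cell (3,0)='T' (+2 fires, +2 burnt)
Step 3: cell (3,0)='T' (+5 fires, +2 burnt)
Step 4: cell (3,0)='F' (+5 fires, +5 burnt)
  -> target ignites at step 4
Step 5: cell (3,0)='.' (+4 fires, +5 burnt)
Step 6: cell (3,0)='.' (+1 fires, +4 burnt)
Step 7: cell (3,0)='.' (+1 fires, +1 burnt)
Step 8: cell (3,0)='.' (+0 fires, +1 burnt)
  fire out at step 8

4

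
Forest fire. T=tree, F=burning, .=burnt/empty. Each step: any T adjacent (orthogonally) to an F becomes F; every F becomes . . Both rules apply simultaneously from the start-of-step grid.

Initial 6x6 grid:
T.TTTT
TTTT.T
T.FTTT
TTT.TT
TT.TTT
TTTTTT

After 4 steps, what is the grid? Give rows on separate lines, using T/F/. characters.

Step 1: 3 trees catch fire, 1 burn out
  T.TTTT
  TTFT.T
  T..FTT
  TTF.TT
  TT.TTT
  TTTTTT
Step 2: 5 trees catch fire, 3 burn out
  T.FTTT
  TF.F.T
  T...FT
  TF..TT
  TT.TTT
  TTTTTT
Step 3: 6 trees catch fire, 5 burn out
  T..FTT
  F....T
  T....F
  F...FT
  TF.TTT
  TTTTTT
Step 4: 8 trees catch fire, 6 burn out
  F...FT
  .....F
  F.....
  .....F
  F..TFT
  TFTTTT

F...FT
.....F
F.....
.....F
F..TFT
TFTTTT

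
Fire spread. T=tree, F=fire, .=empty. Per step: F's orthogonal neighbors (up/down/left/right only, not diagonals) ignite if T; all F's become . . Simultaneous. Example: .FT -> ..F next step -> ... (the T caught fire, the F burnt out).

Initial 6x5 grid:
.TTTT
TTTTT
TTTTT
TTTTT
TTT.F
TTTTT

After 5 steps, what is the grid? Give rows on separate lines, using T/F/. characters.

Step 1: 2 trees catch fire, 1 burn out
  .TTTT
  TTTTT
  TTTTT
  TTTTF
  TTT..
  TTTTF
Step 2: 3 trees catch fire, 2 burn out
  .TTTT
  TTTTT
  TTTTF
  TTTF.
  TTT..
  TTTF.
Step 3: 4 trees catch fire, 3 burn out
  .TTTT
  TTTTF
  TTTF.
  TTF..
  TTT..
  TTF..
Step 4: 6 trees catch fire, 4 burn out
  .TTTF
  TTTF.
  TTF..
  TF...
  TTF..
  TF...
Step 5: 6 trees catch fire, 6 burn out
  .TTF.
  TTF..
  TF...
  F....
  TF...
  F....

.TTF.
TTF..
TF...
F....
TF...
F....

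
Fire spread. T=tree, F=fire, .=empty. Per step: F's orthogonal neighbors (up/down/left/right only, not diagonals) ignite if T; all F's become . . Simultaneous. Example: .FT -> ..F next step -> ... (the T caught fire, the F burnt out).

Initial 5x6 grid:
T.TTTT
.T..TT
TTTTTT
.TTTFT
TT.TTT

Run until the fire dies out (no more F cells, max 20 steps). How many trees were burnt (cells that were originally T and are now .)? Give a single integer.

Step 1: +4 fires, +1 burnt (F count now 4)
Step 2: +6 fires, +4 burnt (F count now 6)
Step 3: +4 fires, +6 burnt (F count now 4)
Step 4: +4 fires, +4 burnt (F count now 4)
Step 5: +4 fires, +4 burnt (F count now 4)
Step 6: +0 fires, +4 burnt (F count now 0)
Fire out after step 6
Initially T: 23, now '.': 29
Total burnt (originally-T cells now '.'): 22

Answer: 22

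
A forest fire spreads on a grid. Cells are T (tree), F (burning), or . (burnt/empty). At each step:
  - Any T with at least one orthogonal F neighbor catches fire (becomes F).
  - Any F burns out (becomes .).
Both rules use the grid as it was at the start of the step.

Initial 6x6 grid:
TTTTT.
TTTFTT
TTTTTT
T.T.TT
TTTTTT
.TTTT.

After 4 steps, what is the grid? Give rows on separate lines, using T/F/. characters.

Step 1: 4 trees catch fire, 1 burn out
  TTTFT.
  TTF.FT
  TTTFTT
  T.T.TT
  TTTTTT
  .TTTT.
Step 2: 6 trees catch fire, 4 burn out
  TTF.F.
  TF...F
  TTF.FT
  T.T.TT
  TTTTTT
  .TTTT.
Step 3: 6 trees catch fire, 6 burn out
  TF....
  F.....
  TF...F
  T.F.FT
  TTTTTT
  .TTTT.
Step 4: 5 trees catch fire, 6 burn out
  F.....
  ......
  F.....
  T....F
  TTFTFT
  .TTTT.

F.....
......
F.....
T....F
TTFTFT
.TTTT.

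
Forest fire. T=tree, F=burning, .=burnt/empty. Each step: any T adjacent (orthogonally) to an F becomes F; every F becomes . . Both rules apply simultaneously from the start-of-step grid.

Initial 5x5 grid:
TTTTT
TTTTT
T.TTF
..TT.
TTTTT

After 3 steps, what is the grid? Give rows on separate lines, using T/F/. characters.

Step 1: 2 trees catch fire, 1 burn out
  TTTTT
  TTTTF
  T.TF.
  ..TT.
  TTTTT
Step 2: 4 trees catch fire, 2 burn out
  TTTTF
  TTTF.
  T.F..
  ..TF.
  TTTTT
Step 3: 4 trees catch fire, 4 burn out
  TTTF.
  TTF..
  T....
  ..F..
  TTTFT

TTTF.
TTF..
T....
..F..
TTTFT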